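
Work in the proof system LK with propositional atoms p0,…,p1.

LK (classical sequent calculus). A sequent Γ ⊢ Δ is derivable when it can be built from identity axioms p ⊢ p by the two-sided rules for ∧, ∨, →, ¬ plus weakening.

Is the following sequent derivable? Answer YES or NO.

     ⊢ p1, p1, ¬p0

Search for a countermodel by truth-table:
  v=00: Γ:[] Δ:[p1=F, p1=F, ¬p0=T] refutes=False
  v=01: Γ:[] Δ:[p1=T, p1=T, ¬p0=T] refutes=False
  v=10: Γ:[] Δ:[p1=F, p1=F, ¬p0=F] refutes=True  ← countermodel

Result: NO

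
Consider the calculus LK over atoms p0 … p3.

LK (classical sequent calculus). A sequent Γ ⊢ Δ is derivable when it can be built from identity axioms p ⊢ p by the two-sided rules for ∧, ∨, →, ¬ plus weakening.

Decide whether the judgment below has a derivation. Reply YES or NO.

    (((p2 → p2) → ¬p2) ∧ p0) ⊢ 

Search for a countermodel by truth-table:
  v=0000: Γ:[(((p2 → p2) → ¬p2) ∧ p0)=F] Δ:[] refutes=False
  v=0001: Γ:[(((p2 → p2) → ¬p2) ∧ p0)=F] Δ:[] refutes=False
  v=0010: Γ:[(((p2 → p2) → ¬p2) ∧ p0)=F] Δ:[] refutes=False
  v=0011: Γ:[(((p2 → p2) → ¬p2) ∧ p0)=F] Δ:[] refutes=False
  v=0100: Γ:[(((p2 → p2) → ¬p2) ∧ p0)=F] Δ:[] refutes=False
  v=0101: Γ:[(((p2 → p2) → ¬p2) ∧ p0)=F] Δ:[] refutes=False
  v=0110: Γ:[(((p2 → p2) → ¬p2) ∧ p0)=F] Δ:[] refutes=False
  v=0111: Γ:[(((p2 → p2) → ¬p2) ∧ p0)=F] Δ:[] refutes=False
  v=1000: Γ:[(((p2 → p2) → ¬p2) ∧ p0)=T] Δ:[] refutes=True  ← countermodel

Result: NO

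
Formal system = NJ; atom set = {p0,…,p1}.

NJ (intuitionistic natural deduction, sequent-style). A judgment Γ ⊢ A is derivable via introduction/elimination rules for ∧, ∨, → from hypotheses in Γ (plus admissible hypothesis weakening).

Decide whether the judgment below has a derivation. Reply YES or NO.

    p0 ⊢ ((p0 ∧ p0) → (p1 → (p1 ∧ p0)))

Derivation trace:
[→I] p0 ⊢ ((p0 ∧ p0) → (p1 → (p1 ∧ p0)))
  [→I] (p0 ∧ p0), p0 ⊢ (p1 → (p1 ∧ p0))
    [∧I] p1, (p0 ∧ p0), p0 ⊢ (p1 ∧ p0)
      [Ax] p1 ⊢ p1
      [Wk] p0, (p0 ∧ p0) ⊢ p0
        [Ax] p0 ⊢ p0

Result: YES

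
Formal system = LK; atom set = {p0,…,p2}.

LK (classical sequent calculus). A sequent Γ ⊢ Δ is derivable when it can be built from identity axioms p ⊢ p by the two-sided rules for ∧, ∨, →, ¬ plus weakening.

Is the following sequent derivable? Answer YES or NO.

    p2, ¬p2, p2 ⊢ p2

Derivation (root first):
[WL] p2, ¬p2, p2 ⊢ p2
  [WR] p2, ¬p2 ⊢ p2
    [¬L] p2, ¬p2 ⊢ 
      [Ax] p2 ⊢ p2

Result: YES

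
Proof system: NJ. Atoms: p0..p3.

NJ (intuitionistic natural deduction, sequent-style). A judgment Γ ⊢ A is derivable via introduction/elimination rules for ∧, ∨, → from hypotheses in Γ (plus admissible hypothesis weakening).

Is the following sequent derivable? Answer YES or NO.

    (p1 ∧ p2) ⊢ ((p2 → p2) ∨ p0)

Proof tree:
[Wk] (p1 ∧ p2) ⊢ ((p2 → p2) ∨ p0)
  [∨I₁]  ⊢ ((p2 → p2) ∨ p0)
    [→I]  ⊢ (p2 → p2)
      [Ax] p2 ⊢ p2

Result: YES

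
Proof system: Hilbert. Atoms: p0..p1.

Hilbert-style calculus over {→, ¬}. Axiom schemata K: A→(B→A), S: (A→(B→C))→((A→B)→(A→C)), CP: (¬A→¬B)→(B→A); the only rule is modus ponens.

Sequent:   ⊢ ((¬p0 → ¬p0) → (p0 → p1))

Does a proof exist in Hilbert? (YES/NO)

Search for a countermodel by truth-table:
  v=00: Γ:[] Δ:[((¬p0 → ¬p0) → (p0 → p1))=T] refutes=False
  v=01: Γ:[] Δ:[((¬p0 → ¬p0) → (p0 → p1))=T] refutes=False
  v=10: Γ:[] Δ:[((¬p0 → ¬p0) → (p0 → p1))=F] refutes=True  ← countermodel

Result: NO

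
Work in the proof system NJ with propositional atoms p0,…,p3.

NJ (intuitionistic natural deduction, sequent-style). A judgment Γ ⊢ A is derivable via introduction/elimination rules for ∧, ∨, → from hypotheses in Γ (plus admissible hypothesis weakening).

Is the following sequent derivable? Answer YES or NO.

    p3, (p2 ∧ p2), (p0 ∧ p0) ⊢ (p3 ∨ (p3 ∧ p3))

Proof tree:
[Wk] p3, (p2 ∧ p2), (p0 ∧ p0) ⊢ (p3 ∨ (p3 ∧ p3))
  [∨I₂] p3, (p2 ∧ p2) ⊢ (p3 ∨ (p3 ∧ p3))
    [Wk] p3, (p2 ∧ p2) ⊢ (p3 ∧ p3)
      [∧I] p3 ⊢ (p3 ∧ p3)
        [Ax] p3 ⊢ p3
        [Ax] p3 ⊢ p3

Result: YES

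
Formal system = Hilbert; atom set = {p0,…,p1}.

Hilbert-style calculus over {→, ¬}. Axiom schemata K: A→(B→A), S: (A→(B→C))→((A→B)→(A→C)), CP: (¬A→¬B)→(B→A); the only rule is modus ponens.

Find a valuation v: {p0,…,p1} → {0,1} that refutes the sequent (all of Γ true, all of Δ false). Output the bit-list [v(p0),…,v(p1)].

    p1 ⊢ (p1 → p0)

Enumerate valuations to refute Γ ⊢ Δ:
  v=00: Γ:[p1=F] Δ:[(p1 → p0)=T] refutes=False
  v=01: Γ:[p1=T] Δ:[(p1 → p0)=F] refutes=True  ← countermodel

Result: [0, 1]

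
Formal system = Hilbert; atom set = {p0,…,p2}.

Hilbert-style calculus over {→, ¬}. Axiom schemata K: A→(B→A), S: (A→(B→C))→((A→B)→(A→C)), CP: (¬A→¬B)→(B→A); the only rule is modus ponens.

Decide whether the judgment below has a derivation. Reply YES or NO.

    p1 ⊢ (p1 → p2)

Truth-table refutation:
  v=000: Γ:[p1=F] Δ:[(p1 → p2)=T] refutes=False
  v=001: Γ:[p1=F] Δ:[(p1 → p2)=T] refutes=False
  v=010: Γ:[p1=T] Δ:[(p1 → p2)=F] refutes=True  ← countermodel

Result: NO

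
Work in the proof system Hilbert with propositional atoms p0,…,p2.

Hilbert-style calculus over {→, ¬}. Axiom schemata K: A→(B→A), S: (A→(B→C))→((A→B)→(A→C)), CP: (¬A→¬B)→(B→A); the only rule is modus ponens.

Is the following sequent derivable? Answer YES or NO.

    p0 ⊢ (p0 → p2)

Truth-table refutation:
  v=000: Γ:[p0=F] Δ:[(p0 → p2)=T] refutes=False
  v=001: Γ:[p0=F] Δ:[(p0 → p2)=T] refutes=False
  v=010: Γ:[p0=F] Δ:[(p0 → p2)=T] refutes=False
  v=011: Γ:[p0=F] Δ:[(p0 → p2)=T] refutes=False
  v=100: Γ:[p0=T] Δ:[(p0 → p2)=F] refutes=True  ← countermodel

Result: NO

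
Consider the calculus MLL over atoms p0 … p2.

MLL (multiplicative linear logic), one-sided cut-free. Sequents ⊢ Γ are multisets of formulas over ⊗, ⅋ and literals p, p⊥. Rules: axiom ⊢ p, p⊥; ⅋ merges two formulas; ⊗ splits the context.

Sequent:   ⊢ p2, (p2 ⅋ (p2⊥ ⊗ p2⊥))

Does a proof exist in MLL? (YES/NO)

Derivation trace:
[⅋]  ⊢ p2, (p2 ⅋ (p2⊥ ⊗ p2⊥))
  [⊗]  ⊢ p2, p2, (p2⊥ ⊗ p2⊥)
    [Ax]  ⊢ p2, p2⊥
    [Ax]  ⊢ p2, p2⊥

Result: YES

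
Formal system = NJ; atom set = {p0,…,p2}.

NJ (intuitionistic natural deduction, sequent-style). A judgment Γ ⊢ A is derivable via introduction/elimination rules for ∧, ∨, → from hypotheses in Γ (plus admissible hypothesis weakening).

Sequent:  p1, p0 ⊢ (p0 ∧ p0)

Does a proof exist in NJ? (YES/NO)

Proof tree:
[∧I] p1, p0 ⊢ (p0 ∧ p0)
  [Wk] p0, p1 ⊢ p0
    [Ax] p0 ⊢ p0
  [Ax] p0 ⊢ p0

Result: YES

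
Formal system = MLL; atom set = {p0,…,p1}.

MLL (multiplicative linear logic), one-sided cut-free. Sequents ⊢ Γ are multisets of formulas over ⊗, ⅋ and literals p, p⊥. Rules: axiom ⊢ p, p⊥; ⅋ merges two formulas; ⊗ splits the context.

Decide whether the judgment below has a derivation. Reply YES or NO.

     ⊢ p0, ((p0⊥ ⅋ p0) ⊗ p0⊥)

Derivation (root first):
[⊗]  ⊢ p0, ((p0⊥ ⅋ p0) ⊗ p0⊥)
  [⅋]  ⊢ (p0⊥ ⅋ p0)
    [Ax]  ⊢ p0, p0⊥
  [Ax]  ⊢ p0, p0⊥

Result: YES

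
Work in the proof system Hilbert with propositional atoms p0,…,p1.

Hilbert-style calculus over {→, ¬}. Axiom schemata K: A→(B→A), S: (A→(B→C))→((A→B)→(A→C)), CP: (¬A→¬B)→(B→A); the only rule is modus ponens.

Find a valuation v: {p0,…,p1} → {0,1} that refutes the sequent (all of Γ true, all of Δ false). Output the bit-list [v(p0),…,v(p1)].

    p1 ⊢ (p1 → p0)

Truth-table refutation:
  v=00: Γ:[p1=F] Δ:[(p1 → p0)=T] refutes=False
  v=01: Γ:[p1=T] Δ:[(p1 → p0)=F] refutes=True  ← countermodel

Result: [0, 1]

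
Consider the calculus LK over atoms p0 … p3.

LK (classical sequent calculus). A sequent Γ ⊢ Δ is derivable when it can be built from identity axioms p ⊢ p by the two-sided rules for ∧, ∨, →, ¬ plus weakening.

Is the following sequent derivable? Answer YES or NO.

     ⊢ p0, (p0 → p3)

Proof tree:
[→R]  ⊢ p0, (p0 → p3)
  [WR] p0 ⊢ p0, p3
    [Ax] p0 ⊢ p0

Result: YES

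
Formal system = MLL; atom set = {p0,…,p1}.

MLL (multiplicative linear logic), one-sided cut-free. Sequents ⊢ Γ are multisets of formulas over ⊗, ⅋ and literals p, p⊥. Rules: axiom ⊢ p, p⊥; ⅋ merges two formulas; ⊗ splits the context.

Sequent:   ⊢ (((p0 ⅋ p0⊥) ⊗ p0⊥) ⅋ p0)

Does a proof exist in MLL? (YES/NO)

Derivation trace:
[⅋]  ⊢ (((p0 ⅋ p0⊥) ⊗ p0⊥) ⅋ p0)
  [⊗]  ⊢ p0, ((p0 ⅋ p0⊥) ⊗ p0⊥)
    [⅋]  ⊢ (p0 ⅋ p0⊥)
      [Ax]  ⊢ p0, p0⊥
    [Ax]  ⊢ p0, p0⊥

Result: YES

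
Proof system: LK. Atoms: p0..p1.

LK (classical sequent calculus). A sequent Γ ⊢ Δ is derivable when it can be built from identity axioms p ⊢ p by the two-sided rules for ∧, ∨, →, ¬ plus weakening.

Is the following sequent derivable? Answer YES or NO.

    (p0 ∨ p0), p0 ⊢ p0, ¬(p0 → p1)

Derivation (root first):
[¬R] (p0 ∨ p0), p0 ⊢ p0, ¬(p0 → p1)
  [→L] (p0 ∨ p0), p0, (p0 → p1) ⊢ p0
    [∨L] (p0 ∨ p0) ⊢ p0
      [Ax] p0 ⊢ p0
      [Ax] p0 ⊢ p0
    [WL] p0, p1 ⊢ p0
      [Ax] p0 ⊢ p0

Result: YES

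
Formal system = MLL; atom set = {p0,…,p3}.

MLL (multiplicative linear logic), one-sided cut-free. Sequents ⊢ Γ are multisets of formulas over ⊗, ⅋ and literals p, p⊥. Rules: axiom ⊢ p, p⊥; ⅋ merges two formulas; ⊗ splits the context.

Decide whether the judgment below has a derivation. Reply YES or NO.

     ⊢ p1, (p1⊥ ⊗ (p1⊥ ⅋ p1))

Proof tree:
[⊗]  ⊢ p1, (p1⊥ ⊗ (p1⊥ ⅋ p1))
  [Ax]  ⊢ p1, p1⊥
  [⅋]  ⊢ (p1⊥ ⅋ p1)
    [Ax]  ⊢ p1, p1⊥

Result: YES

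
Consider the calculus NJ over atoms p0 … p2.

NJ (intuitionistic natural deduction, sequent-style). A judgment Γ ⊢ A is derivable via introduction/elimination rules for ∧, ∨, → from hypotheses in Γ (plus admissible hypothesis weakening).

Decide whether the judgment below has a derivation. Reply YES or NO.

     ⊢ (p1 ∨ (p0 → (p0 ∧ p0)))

Proof tree:
[∨I₂]  ⊢ (p1 ∨ (p0 → (p0 ∧ p0)))
  [→I]  ⊢ (p0 → (p0 ∧ p0))
    [∧I] p0 ⊢ (p0 ∧ p0)
      [Ax] p0 ⊢ p0
      [Ax] p0 ⊢ p0

Result: YES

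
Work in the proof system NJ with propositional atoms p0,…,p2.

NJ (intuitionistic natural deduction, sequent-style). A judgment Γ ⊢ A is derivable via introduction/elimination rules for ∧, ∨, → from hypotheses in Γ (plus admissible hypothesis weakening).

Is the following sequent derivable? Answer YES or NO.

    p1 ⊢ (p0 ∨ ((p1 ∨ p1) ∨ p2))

Proof tree:
[∨I₂] p1 ⊢ (p0 ∨ ((p1 ∨ p1) ∨ p2))
  [∨I₁] p1 ⊢ ((p1 ∨ p1) ∨ p2)
    [∨I₂] p1 ⊢ (p1 ∨ p1)
      [Ax] p1 ⊢ p1

Result: YES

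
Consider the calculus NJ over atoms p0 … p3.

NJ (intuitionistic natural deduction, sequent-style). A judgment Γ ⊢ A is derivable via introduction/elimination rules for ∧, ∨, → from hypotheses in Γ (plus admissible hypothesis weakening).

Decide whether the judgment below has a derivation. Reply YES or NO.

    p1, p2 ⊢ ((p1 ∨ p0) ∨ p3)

Proof tree:
[∨I₁] p1, p2 ⊢ ((p1 ∨ p0) ∨ p3)
  [Wk] p1, p2 ⊢ (p1 ∨ p0)
    [∨I₁] p1 ⊢ (p1 ∨ p0)
      [Ax] p1 ⊢ p1

Result: YES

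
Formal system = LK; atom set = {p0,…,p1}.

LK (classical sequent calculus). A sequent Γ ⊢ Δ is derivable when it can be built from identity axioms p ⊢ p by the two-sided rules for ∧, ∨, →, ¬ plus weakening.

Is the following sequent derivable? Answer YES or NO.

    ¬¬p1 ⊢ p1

Derivation (root first):
[¬L] ¬¬p1 ⊢ p1
  [¬R]  ⊢ p1, ¬p1
    [Ax] p1 ⊢ p1

Result: YES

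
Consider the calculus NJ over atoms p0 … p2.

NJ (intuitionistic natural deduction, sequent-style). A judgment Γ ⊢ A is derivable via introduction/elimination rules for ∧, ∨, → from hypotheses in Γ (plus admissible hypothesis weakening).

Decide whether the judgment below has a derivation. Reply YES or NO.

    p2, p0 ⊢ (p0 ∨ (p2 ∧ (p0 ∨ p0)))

Derivation trace:
[∨I₂] p2, p0 ⊢ (p0 ∨ (p2 ∧ (p0 ∨ p0)))
  [∧I] p2, p0 ⊢ (p2 ∧ (p0 ∨ p0))
    [Ax] p2 ⊢ p2
    [∨I₂] p0 ⊢ (p0 ∨ p0)
      [Ax] p0 ⊢ p0

Result: YES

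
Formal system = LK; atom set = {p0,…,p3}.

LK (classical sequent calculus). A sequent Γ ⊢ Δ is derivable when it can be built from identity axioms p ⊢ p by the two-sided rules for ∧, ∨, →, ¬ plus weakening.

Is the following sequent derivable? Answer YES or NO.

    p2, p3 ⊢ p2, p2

Derivation (root first):
[WL] p2, p3 ⊢ p2, p2
  [WR] p2 ⊢ p2, p2
    [Ax] p2 ⊢ p2

Result: YES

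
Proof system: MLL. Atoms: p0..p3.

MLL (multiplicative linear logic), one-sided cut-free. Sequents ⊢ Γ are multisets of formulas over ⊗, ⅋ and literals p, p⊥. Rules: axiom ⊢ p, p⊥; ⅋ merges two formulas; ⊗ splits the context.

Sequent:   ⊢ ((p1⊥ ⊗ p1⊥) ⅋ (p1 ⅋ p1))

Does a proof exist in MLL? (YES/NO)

Derivation (root first):
[⅋]  ⊢ ((p1⊥ ⊗ p1⊥) ⅋ (p1 ⅋ p1))
  [⅋]  ⊢ (p1⊥ ⊗ p1⊥), (p1 ⅋ p1)
    [⊗]  ⊢ p1, p1, (p1⊥ ⊗ p1⊥)
      [Ax]  ⊢ p1, p1⊥
      [Ax]  ⊢ p1, p1⊥

Result: YES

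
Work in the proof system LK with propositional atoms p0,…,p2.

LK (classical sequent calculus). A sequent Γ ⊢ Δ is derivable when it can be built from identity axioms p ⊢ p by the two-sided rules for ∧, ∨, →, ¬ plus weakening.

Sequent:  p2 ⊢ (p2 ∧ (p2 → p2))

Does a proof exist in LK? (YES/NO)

Derivation (root first):
[∧R] p2 ⊢ (p2 ∧ (p2 → p2))
  [Ax] p2 ⊢ p2
  [→R]  ⊢ (p2 → p2)
    [Ax] p2 ⊢ p2

Result: YES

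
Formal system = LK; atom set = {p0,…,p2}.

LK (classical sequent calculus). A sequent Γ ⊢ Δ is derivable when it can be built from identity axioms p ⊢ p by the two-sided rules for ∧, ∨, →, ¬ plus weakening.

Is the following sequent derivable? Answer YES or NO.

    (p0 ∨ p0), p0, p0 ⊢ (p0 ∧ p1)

Enumerate valuations to refute Γ ⊢ Δ:
  v=000: Γ:[(p0 ∨ p0)=F, p0=F, p0=F] Δ:[(p0 ∧ p1)=F] refutes=False
  v=001: Γ:[(p0 ∨ p0)=F, p0=F, p0=F] Δ:[(p0 ∧ p1)=F] refutes=False
  v=010: Γ:[(p0 ∨ p0)=F, p0=F, p0=F] Δ:[(p0 ∧ p1)=F] refutes=False
  v=011: Γ:[(p0 ∨ p0)=F, p0=F, p0=F] Δ:[(p0 ∧ p1)=F] refutes=False
  v=100: Γ:[(p0 ∨ p0)=T, p0=T, p0=T] Δ:[(p0 ∧ p1)=F] refutes=True  ← countermodel

Result: NO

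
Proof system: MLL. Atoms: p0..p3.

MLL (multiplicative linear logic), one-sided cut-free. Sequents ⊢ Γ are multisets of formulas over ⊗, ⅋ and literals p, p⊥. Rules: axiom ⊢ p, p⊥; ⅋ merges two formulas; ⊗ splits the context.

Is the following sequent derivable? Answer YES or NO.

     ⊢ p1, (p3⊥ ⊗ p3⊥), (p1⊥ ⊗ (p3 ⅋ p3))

Derivation trace:
[⊗]  ⊢ p1, (p3⊥ ⊗ p3⊥), (p1⊥ ⊗ (p3 ⅋ p3))
  [Ax]  ⊢ p1, p1⊥
  [⅋]  ⊢ (p3⊥ ⊗ p3⊥), (p3 ⅋ p3)
    [⊗]  ⊢ p3, p3, (p3⊥ ⊗ p3⊥)
      [Ax]  ⊢ p3, p3⊥
      [Ax]  ⊢ p3, p3⊥

Result: YES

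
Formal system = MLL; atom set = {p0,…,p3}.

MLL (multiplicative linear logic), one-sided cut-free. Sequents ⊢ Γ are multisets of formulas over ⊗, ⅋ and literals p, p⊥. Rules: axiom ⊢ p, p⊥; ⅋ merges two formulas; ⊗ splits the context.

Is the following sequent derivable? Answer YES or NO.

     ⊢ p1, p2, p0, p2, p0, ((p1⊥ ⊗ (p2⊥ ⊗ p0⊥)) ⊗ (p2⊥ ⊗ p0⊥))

Derivation trace:
[⊗]  ⊢ p1, p2, p0, p2, p0, ((p1⊥ ⊗ (p2⊥ ⊗ p0⊥)) ⊗ (p2⊥ ⊗ p0⊥))
  [⊗]  ⊢ p1, p2, p0, (p1⊥ ⊗ (p2⊥ ⊗ p0⊥))
    [Ax]  ⊢ p1, p1⊥
    [⊗]  ⊢ p2, p0, (p2⊥ ⊗ p0⊥)
      [Ax]  ⊢ p2, p2⊥
      [Ax]  ⊢ p0, p0⊥
  [⊗]  ⊢ p2, p0, (p2⊥ ⊗ p0⊥)
    [Ax]  ⊢ p2, p2⊥
    [Ax]  ⊢ p0, p0⊥

Result: YES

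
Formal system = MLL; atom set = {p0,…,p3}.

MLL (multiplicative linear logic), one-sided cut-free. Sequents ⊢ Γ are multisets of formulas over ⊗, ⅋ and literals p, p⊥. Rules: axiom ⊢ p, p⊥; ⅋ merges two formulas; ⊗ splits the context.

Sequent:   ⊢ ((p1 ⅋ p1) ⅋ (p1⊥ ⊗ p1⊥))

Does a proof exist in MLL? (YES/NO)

Proof tree:
[⅋]  ⊢ ((p1 ⅋ p1) ⅋ (p1⊥ ⊗ p1⊥))
  [⅋]  ⊢ (p1⊥ ⊗ p1⊥), (p1 ⅋ p1)
    [⊗]  ⊢ p1, p1, (p1⊥ ⊗ p1⊥)
      [Ax]  ⊢ p1, p1⊥
      [Ax]  ⊢ p1, p1⊥

Result: YES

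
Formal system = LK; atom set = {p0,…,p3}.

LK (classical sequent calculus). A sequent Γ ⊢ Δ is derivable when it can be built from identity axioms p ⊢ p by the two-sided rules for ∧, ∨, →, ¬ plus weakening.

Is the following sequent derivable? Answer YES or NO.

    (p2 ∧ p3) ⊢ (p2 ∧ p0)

Enumerate valuations to refute Γ ⊢ Δ:
  v=0000: Γ:[(p2 ∧ p3)=F] Δ:[(p2 ∧ p0)=F] refutes=False
  v=0001: Γ:[(p2 ∧ p3)=F] Δ:[(p2 ∧ p0)=F] refutes=False
  v=0010: Γ:[(p2 ∧ p3)=F] Δ:[(p2 ∧ p0)=F] refutes=False
  v=0011: Γ:[(p2 ∧ p3)=T] Δ:[(p2 ∧ p0)=F] refutes=True  ← countermodel

Result: NO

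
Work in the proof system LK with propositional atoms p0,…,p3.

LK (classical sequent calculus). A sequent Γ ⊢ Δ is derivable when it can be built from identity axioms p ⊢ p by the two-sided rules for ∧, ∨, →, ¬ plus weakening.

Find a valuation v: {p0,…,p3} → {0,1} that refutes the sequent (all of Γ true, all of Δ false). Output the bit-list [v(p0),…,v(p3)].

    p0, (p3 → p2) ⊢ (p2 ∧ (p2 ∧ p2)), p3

Enumerate valuations to refute Γ ⊢ Δ:
  v=0000: Γ:[p0=F, (p3 → p2)=T] Δ:[(p2 ∧ (p2 ∧ p2))=F, p3=F] refutes=False
  v=0001: Γ:[p0=F, (p3 → p2)=F] Δ:[(p2 ∧ (p2 ∧ p2))=F, p3=T] refutes=False
  v=0010: Γ:[p0=F, (p3 → p2)=T] Δ:[(p2 ∧ (p2 ∧ p2))=T, p3=F] refutes=False
  v=0011: Γ:[p0=F, (p3 → p2)=T] Δ:[(p2 ∧ (p2 ∧ p2))=T, p3=T] refutes=False
  v=0100: Γ:[p0=F, (p3 → p2)=T] Δ:[(p2 ∧ (p2 ∧ p2))=F, p3=F] refutes=False
  v=0101: Γ:[p0=F, (p3 → p2)=F] Δ:[(p2 ∧ (p2 ∧ p2))=F, p3=T] refutes=False
  v=0110: Γ:[p0=F, (p3 → p2)=T] Δ:[(p2 ∧ (p2 ∧ p2))=T, p3=F] refutes=False
  v=0111: Γ:[p0=F, (p3 → p2)=T] Δ:[(p2 ∧ (p2 ∧ p2))=T, p3=T] refutes=False
  v=1000: Γ:[p0=T, (p3 → p2)=T] Δ:[(p2 ∧ (p2 ∧ p2))=F, p3=F] refutes=True  ← countermodel

Result: [1, 0, 0, 0]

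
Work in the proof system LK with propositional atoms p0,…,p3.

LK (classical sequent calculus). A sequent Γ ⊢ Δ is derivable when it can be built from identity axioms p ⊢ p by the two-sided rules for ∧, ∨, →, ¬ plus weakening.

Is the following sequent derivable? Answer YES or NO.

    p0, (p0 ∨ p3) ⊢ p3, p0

Proof tree:
[∨L] p0, (p0 ∨ p3) ⊢ p3, p0
  [WR] p0 ⊢ p0, p3
    [Ax] p0 ⊢ p0
  [WL] p0, p3 ⊢ p0, p3
    [WR] p0 ⊢ p0, p3
      [Ax] p0 ⊢ p0

Result: YES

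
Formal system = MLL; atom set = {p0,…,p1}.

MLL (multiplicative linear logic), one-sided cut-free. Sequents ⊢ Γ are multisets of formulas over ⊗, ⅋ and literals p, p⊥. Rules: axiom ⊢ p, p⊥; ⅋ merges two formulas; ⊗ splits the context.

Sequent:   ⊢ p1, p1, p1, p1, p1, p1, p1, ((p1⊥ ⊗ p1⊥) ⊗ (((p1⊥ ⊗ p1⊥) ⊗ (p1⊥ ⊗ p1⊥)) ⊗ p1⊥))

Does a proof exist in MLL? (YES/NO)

Derivation trace:
[⊗]  ⊢ p1, p1, p1, p1, p1, p1, p1, ((p1⊥ ⊗ p1⊥) ⊗ (((p1⊥ ⊗ p1⊥) ⊗ (p1⊥ ⊗ p1⊥)) ⊗ p1⊥))
  [⊗]  ⊢ p1, p1, (p1⊥ ⊗ p1⊥)
    [Ax]  ⊢ p1, p1⊥
    [Ax]  ⊢ p1, p1⊥
  [⊗]  ⊢ p1, p1, p1, p1, p1, (((p1⊥ ⊗ p1⊥) ⊗ (p1⊥ ⊗ p1⊥)) ⊗ p1⊥)
    [⊗]  ⊢ p1, p1, p1, p1, ((p1⊥ ⊗ p1⊥) ⊗ (p1⊥ ⊗ p1⊥))
      [⊗]  ⊢ p1, p1, (p1⊥ ⊗ p1⊥)
        [Ax]  ⊢ p1, p1⊥
        [Ax]  ⊢ p1, p1⊥
      [⊗]  ⊢ p1, p1, (p1⊥ ⊗ p1⊥)
        [Ax]  ⊢ p1, p1⊥
        [Ax]  ⊢ p1, p1⊥
    [Ax]  ⊢ p1, p1⊥

Result: YES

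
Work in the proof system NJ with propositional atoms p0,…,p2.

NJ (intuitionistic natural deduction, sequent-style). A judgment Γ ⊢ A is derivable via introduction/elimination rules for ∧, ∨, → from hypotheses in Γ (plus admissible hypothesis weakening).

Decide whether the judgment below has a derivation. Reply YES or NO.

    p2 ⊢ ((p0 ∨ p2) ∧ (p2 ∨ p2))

Derivation trace:
[∧I] p2 ⊢ ((p0 ∨ p2) ∧ (p2 ∨ p2))
  [∨I₂] p2 ⊢ (p0 ∨ p2)
    [Ax] p2 ⊢ p2
  [∨I₂] p2 ⊢ (p2 ∨ p2)
    [Ax] p2 ⊢ p2

Result: YES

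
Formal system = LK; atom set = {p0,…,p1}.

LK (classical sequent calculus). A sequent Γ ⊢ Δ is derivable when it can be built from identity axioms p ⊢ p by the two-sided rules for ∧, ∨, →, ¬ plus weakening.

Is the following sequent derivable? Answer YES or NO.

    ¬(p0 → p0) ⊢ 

Proof tree:
[¬L] ¬(p0 → p0) ⊢ 
  [→R]  ⊢ (p0 → p0)
    [Ax] p0 ⊢ p0

Result: YES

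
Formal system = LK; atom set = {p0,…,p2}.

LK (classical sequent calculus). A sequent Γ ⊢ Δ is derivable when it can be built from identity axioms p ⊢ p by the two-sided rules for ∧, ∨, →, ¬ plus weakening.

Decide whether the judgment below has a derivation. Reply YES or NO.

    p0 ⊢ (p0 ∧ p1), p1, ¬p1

Proof tree:
[¬R] p0 ⊢ (p0 ∧ p1), p1, ¬p1
  [WR] p1, p0 ⊢ (p0 ∧ p1), p1
    [∧R] p1, p0 ⊢ (p0 ∧ p1)
      [Ax] p0 ⊢ p0
      [Ax] p1 ⊢ p1

Result: YES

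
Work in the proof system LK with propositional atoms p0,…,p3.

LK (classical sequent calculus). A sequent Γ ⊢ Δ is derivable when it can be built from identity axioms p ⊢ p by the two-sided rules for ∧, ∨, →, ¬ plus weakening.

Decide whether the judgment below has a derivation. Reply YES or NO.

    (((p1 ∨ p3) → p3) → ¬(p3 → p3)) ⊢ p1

Derivation trace:
[→L] (((p1 ∨ p3) → p3) → ¬(p3 → p3)) ⊢ p1
  [→R]  ⊢ p1, ((p1 ∨ p3) → p3)
    [∨L] (p1 ∨ p3) ⊢ p1, p3
      [Ax] p1 ⊢ p1
      [Ax] p3 ⊢ p3
  [¬L] ¬(p3 → p3) ⊢ 
    [→R]  ⊢ (p3 → p3)
      [Ax] p3 ⊢ p3

Result: YES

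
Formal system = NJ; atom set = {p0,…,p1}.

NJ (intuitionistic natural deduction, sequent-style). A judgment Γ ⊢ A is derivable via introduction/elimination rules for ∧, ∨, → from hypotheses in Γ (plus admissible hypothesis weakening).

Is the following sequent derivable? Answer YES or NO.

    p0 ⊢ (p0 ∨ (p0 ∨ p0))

Derivation (root first):
[∨I₂] p0 ⊢ (p0 ∨ (p0 ∨ p0))
  [∨I₁] p0 ⊢ (p0 ∨ p0)
    [Ax] p0 ⊢ p0

Result: YES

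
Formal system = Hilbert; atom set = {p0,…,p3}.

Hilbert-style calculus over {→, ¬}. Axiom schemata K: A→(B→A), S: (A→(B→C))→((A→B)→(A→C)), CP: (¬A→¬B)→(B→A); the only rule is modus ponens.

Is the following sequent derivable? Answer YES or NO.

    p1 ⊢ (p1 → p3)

Truth-table refutation:
  v=0000: Γ:[p1=F] Δ:[(p1 → p3)=T] refutes=False
  v=0001: Γ:[p1=F] Δ:[(p1 → p3)=T] refutes=False
  v=0010: Γ:[p1=F] Δ:[(p1 → p3)=T] refutes=False
  v=0011: Γ:[p1=F] Δ:[(p1 → p3)=T] refutes=False
  v=0100: Γ:[p1=T] Δ:[(p1 → p3)=F] refutes=True  ← countermodel

Result: NO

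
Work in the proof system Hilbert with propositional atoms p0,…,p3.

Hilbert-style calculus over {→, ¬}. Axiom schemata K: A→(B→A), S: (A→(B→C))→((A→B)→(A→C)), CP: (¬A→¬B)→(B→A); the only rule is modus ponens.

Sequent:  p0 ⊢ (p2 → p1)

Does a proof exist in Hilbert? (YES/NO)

Enumerate valuations to refute Γ ⊢ Δ:
  v=0000: Γ:[p0=F] Δ:[(p2 → p1)=T] refutes=False
  v=0001: Γ:[p0=F] Δ:[(p2 → p1)=T] refutes=False
  v=0010: Γ:[p0=F] Δ:[(p2 → p1)=F] refutes=False
  v=0011: Γ:[p0=F] Δ:[(p2 → p1)=F] refutes=False
  v=0100: Γ:[p0=F] Δ:[(p2 → p1)=T] refutes=False
  v=0101: Γ:[p0=F] Δ:[(p2 → p1)=T] refutes=False
  v=0110: Γ:[p0=F] Δ:[(p2 → p1)=T] refutes=False
  v=0111: Γ:[p0=F] Δ:[(p2 → p1)=T] refutes=False
  v=1000: Γ:[p0=T] Δ:[(p2 → p1)=T] refutes=False
  v=1001: Γ:[p0=T] Δ:[(p2 → p1)=T] refutes=False
  v=1010: Γ:[p0=T] Δ:[(p2 → p1)=F] refutes=True  ← countermodel

Result: NO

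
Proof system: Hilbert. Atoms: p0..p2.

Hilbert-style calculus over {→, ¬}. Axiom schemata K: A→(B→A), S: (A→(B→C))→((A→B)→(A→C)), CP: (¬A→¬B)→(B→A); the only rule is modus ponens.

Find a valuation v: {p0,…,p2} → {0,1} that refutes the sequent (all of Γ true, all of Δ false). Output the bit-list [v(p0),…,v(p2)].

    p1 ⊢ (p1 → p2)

Search for a countermodel by truth-table:
  v=000: Γ:[p1=F] Δ:[(p1 → p2)=T] refutes=False
  v=001: Γ:[p1=F] Δ:[(p1 → p2)=T] refutes=False
  v=010: Γ:[p1=T] Δ:[(p1 → p2)=F] refutes=True  ← countermodel

Result: [0, 1, 0]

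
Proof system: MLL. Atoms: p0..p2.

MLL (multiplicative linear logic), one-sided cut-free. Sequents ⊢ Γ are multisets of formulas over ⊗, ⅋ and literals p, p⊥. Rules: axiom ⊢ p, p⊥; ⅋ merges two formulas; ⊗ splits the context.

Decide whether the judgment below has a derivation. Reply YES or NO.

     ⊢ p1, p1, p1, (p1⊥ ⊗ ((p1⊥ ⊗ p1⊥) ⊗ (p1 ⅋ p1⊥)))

Proof tree:
[⊗]  ⊢ p1, p1, p1, (p1⊥ ⊗ ((p1⊥ ⊗ p1⊥) ⊗ (p1 ⅋ p1⊥)))
  [Ax]  ⊢ p1, p1⊥
  [⊗]  ⊢ p1, p1, ((p1⊥ ⊗ p1⊥) ⊗ (p1 ⅋ p1⊥))
    [⊗]  ⊢ p1, p1, (p1⊥ ⊗ p1⊥)
      [Ax]  ⊢ p1, p1⊥
      [Ax]  ⊢ p1, p1⊥
    [⅋]  ⊢ (p1 ⅋ p1⊥)
      [Ax]  ⊢ p1, p1⊥

Result: YES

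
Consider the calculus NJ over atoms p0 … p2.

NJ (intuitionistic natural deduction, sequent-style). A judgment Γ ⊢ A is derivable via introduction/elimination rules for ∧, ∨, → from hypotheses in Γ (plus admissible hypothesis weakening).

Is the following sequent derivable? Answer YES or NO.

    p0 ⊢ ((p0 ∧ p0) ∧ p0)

Derivation (root first):
[∧I] p0 ⊢ ((p0 ∧ p0) ∧ p0)
  [∧I] p0 ⊢ (p0 ∧ p0)
    [Ax] p0 ⊢ p0
    [Ax] p0 ⊢ p0
  [Ax] p0 ⊢ p0

Result: YES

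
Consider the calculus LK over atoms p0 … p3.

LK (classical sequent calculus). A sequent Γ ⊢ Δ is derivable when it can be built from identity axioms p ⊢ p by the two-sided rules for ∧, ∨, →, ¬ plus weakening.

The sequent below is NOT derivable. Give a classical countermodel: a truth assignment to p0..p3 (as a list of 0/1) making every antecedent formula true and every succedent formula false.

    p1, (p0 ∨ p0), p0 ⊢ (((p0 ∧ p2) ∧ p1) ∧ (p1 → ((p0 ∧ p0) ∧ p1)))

Truth-table refutation:
  v=0000: Γ:[p1=F, (p0 ∨ p0)=F, p0=F] Δ:[(((p0 ∧ p2) ∧ p1) ∧ (p1 → ((p0 ∧ p0) ∧ p1)))=F] refutes=False
  v=0001: Γ:[p1=F, (p0 ∨ p0)=F, p0=F] Δ:[(((p0 ∧ p2) ∧ p1) ∧ (p1 → ((p0 ∧ p0) ∧ p1)))=F] refutes=False
  v=0010: Γ:[p1=F, (p0 ∨ p0)=F, p0=F] Δ:[(((p0 ∧ p2) ∧ p1) ∧ (p1 → ((p0 ∧ p0) ∧ p1)))=F] refutes=False
  v=0011: Γ:[p1=F, (p0 ∨ p0)=F, p0=F] Δ:[(((p0 ∧ p2) ∧ p1) ∧ (p1 → ((p0 ∧ p0) ∧ p1)))=F] refutes=False
  v=0100: Γ:[p1=T, (p0 ∨ p0)=F, p0=F] Δ:[(((p0 ∧ p2) ∧ p1) ∧ (p1 → ((p0 ∧ p0) ∧ p1)))=F] refutes=False
  v=0101: Γ:[p1=T, (p0 ∨ p0)=F, p0=F] Δ:[(((p0 ∧ p2) ∧ p1) ∧ (p1 → ((p0 ∧ p0) ∧ p1)))=F] refutes=False
  v=0110: Γ:[p1=T, (p0 ∨ p0)=F, p0=F] Δ:[(((p0 ∧ p2) ∧ p1) ∧ (p1 → ((p0 ∧ p0) ∧ p1)))=F] refutes=False
  v=0111: Γ:[p1=T, (p0 ∨ p0)=F, p0=F] Δ:[(((p0 ∧ p2) ∧ p1) ∧ (p1 → ((p0 ∧ p0) ∧ p1)))=F] refutes=False
  v=1000: Γ:[p1=F, (p0 ∨ p0)=T, p0=T] Δ:[(((p0 ∧ p2) ∧ p1) ∧ (p1 → ((p0 ∧ p0) ∧ p1)))=F] refutes=False
  v=1001: Γ:[p1=F, (p0 ∨ p0)=T, p0=T] Δ:[(((p0 ∧ p2) ∧ p1) ∧ (p1 → ((p0 ∧ p0) ∧ p1)))=F] refutes=False
  v=1010: Γ:[p1=F, (p0 ∨ p0)=T, p0=T] Δ:[(((p0 ∧ p2) ∧ p1) ∧ (p1 → ((p0 ∧ p0) ∧ p1)))=F] refutes=False
  v=1011: Γ:[p1=F, (p0 ∨ p0)=T, p0=T] Δ:[(((p0 ∧ p2) ∧ p1) ∧ (p1 → ((p0 ∧ p0) ∧ p1)))=F] refutes=False
  v=1100: Γ:[p1=T, (p0 ∨ p0)=T, p0=T] Δ:[(((p0 ∧ p2) ∧ p1) ∧ (p1 → ((p0 ∧ p0) ∧ p1)))=F] refutes=True  ← countermodel

Result: [1, 1, 0, 0]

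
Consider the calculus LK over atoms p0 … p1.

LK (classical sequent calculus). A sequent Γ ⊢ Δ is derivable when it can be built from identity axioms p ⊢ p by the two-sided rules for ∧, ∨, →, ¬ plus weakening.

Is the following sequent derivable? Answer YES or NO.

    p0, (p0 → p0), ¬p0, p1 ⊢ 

Derivation (root first):
[WL] p0, (p0 → p0), ¬p0, p1 ⊢ 
  [¬L] p0, (p0 → p0), ¬p0 ⊢ 
    [→L] p0, (p0 → p0) ⊢ p0
      [Ax] p0 ⊢ p0
      [Ax] p0 ⊢ p0

Result: YES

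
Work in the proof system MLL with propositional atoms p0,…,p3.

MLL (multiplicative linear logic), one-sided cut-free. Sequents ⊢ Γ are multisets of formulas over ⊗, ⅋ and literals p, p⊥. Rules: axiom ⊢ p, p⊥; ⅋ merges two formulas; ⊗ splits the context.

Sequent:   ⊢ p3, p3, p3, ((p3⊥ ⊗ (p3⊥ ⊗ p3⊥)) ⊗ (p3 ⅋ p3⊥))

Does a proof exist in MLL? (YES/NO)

Proof tree:
[⊗]  ⊢ p3, p3, p3, ((p3⊥ ⊗ (p3⊥ ⊗ p3⊥)) ⊗ (p3 ⅋ p3⊥))
  [⊗]  ⊢ p3, p3, p3, (p3⊥ ⊗ (p3⊥ ⊗ p3⊥))
    [Ax]  ⊢ p3, p3⊥
    [⊗]  ⊢ p3, p3, (p3⊥ ⊗ p3⊥)
      [Ax]  ⊢ p3, p3⊥
      [Ax]  ⊢ p3, p3⊥
  [⅋]  ⊢ (p3 ⅋ p3⊥)
    [Ax]  ⊢ p3, p3⊥

Result: YES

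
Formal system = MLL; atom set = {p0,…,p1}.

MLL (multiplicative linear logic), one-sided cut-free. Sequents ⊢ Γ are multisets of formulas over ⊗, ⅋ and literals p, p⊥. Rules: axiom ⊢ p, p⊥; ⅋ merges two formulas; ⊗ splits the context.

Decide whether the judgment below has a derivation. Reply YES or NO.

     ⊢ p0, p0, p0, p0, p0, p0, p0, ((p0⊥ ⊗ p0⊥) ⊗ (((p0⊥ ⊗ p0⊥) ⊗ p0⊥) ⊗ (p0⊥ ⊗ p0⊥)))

Derivation (root first):
[⊗]  ⊢ p0, p0, p0, p0, p0, p0, p0, ((p0⊥ ⊗ p0⊥) ⊗ (((p0⊥ ⊗ p0⊥) ⊗ p0⊥) ⊗ (p0⊥ ⊗ p0⊥)))
  [⊗]  ⊢ p0, p0, (p0⊥ ⊗ p0⊥)
    [Ax]  ⊢ p0, p0⊥
    [Ax]  ⊢ p0, p0⊥
  [⊗]  ⊢ p0, p0, p0, p0, p0, (((p0⊥ ⊗ p0⊥) ⊗ p0⊥) ⊗ (p0⊥ ⊗ p0⊥))
    [⊗]  ⊢ p0, p0, p0, ((p0⊥ ⊗ p0⊥) ⊗ p0⊥)
      [⊗]  ⊢ p0, p0, (p0⊥ ⊗ p0⊥)
        [Ax]  ⊢ p0, p0⊥
        [Ax]  ⊢ p0, p0⊥
      [Ax]  ⊢ p0, p0⊥
    [⊗]  ⊢ p0, p0, (p0⊥ ⊗ p0⊥)
      [Ax]  ⊢ p0, p0⊥
      [Ax]  ⊢ p0, p0⊥

Result: YES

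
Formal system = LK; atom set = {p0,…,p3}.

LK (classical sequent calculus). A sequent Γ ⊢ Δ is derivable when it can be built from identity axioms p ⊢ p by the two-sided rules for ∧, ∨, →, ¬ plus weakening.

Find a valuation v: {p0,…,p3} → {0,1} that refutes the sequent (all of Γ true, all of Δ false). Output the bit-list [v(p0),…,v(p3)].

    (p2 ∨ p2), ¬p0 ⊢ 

Search for a countermodel by truth-table:
  v=0000: Γ:[(p2 ∨ p2)=F, ¬p0=T] Δ:[] refutes=False
  v=0001: Γ:[(p2 ∨ p2)=F, ¬p0=T] Δ:[] refutes=False
  v=0010: Γ:[(p2 ∨ p2)=T, ¬p0=T] Δ:[] refutes=True  ← countermodel

Result: [0, 0, 1, 0]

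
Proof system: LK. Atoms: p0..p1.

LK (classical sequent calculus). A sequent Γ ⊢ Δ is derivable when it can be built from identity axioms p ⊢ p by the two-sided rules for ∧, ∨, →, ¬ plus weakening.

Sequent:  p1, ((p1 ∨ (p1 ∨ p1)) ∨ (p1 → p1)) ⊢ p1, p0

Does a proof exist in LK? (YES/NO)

Derivation trace:
[∨L] p1, ((p1 ∨ (p1 ∨ p1)) ∨ (p1 → p1)) ⊢ p1, p0
  [∨L] p1, (p1 ∨ (p1 ∨ p1)) ⊢ p1, p0
    [WR] p1 ⊢ p1, p0
      [Ax] p1 ⊢ p1
    [∨L] p1, (p1 ∨ p1) ⊢ p1
      [Ax] p1 ⊢ p1
      [WL] p1, p1 ⊢ p1
        [Ax] p1 ⊢ p1
  [→L] p1, (p1 → p1) ⊢ p1, p0
    [WL] p1, p1 ⊢ p1
      [Ax] p1 ⊢ p1
    [WR] p1 ⊢ p1, p0
      [Ax] p1 ⊢ p1

Result: YES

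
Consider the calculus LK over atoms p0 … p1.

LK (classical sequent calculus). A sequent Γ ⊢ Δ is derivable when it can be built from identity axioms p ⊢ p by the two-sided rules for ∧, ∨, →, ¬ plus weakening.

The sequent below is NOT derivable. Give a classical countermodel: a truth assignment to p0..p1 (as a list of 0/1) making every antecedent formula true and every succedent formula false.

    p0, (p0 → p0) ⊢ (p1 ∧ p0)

Search for a countermodel by truth-table:
  v=00: Γ:[p0=F, (p0 → p0)=T] Δ:[(p1 ∧ p0)=F] refutes=False
  v=01: Γ:[p0=F, (p0 → p0)=T] Δ:[(p1 ∧ p0)=F] refutes=False
  v=10: Γ:[p0=T, (p0 → p0)=T] Δ:[(p1 ∧ p0)=F] refutes=True  ← countermodel

Result: [1, 0]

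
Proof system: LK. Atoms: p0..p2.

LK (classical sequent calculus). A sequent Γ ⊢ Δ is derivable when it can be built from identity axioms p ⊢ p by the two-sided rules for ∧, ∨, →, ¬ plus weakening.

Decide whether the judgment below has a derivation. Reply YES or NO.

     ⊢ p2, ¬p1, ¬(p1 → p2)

Proof tree:
[¬R]  ⊢ p2, ¬p1, ¬(p1 → p2)
  [¬R] (p1 → p2) ⊢ p2, ¬p1
    [→L] p1, (p1 → p2) ⊢ p2
      [Ax] p1 ⊢ p1
      [Ax] p2 ⊢ p2

Result: YES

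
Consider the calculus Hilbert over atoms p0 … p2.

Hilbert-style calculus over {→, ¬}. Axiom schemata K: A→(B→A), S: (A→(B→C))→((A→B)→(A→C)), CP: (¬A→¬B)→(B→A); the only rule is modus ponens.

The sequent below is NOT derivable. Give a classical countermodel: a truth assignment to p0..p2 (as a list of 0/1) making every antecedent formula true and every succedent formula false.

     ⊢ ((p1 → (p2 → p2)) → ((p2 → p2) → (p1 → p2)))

Enumerate valuations to refute Γ ⊢ Δ:
  v=000: Γ:[] Δ:[((p1 → (p2 → p2)) → ((p2 → p2) → (p1 → p2)))=T] refutes=False
  v=001: Γ:[] Δ:[((p1 → (p2 → p2)) → ((p2 → p2) → (p1 → p2)))=T] refutes=False
  v=010: Γ:[] Δ:[((p1 → (p2 → p2)) → ((p2 → p2) → (p1 → p2)))=F] refutes=True  ← countermodel

Result: [0, 1, 0]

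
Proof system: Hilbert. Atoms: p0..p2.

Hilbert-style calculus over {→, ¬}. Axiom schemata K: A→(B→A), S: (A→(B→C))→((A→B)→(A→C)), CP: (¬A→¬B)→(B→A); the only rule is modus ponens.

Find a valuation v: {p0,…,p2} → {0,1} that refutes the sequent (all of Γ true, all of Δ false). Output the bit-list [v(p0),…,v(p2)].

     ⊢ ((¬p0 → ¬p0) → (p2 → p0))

Enumerate valuations to refute Γ ⊢ Δ:
  v=000: Γ:[] Δ:[((¬p0 → ¬p0) → (p2 → p0))=T] refutes=False
  v=001: Γ:[] Δ:[((¬p0 → ¬p0) → (p2 → p0))=F] refutes=True  ← countermodel

Result: [0, 0, 1]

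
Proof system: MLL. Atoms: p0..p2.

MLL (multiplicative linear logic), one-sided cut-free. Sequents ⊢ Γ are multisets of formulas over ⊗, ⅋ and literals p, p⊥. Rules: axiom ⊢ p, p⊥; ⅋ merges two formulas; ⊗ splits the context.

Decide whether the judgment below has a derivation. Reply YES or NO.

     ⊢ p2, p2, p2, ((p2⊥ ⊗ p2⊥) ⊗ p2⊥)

Derivation (root first):
[⊗]  ⊢ p2, p2, p2, ((p2⊥ ⊗ p2⊥) ⊗ p2⊥)
  [⊗]  ⊢ p2, p2, (p2⊥ ⊗ p2⊥)
    [Ax]  ⊢ p2, p2⊥
    [Ax]  ⊢ p2, p2⊥
  [Ax]  ⊢ p2, p2⊥

Result: YES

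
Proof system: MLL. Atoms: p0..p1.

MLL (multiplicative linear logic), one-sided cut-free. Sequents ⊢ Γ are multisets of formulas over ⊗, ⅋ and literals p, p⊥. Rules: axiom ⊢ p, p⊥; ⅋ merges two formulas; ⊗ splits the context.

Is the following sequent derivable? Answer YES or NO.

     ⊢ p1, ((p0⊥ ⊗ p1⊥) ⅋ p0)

Proof tree:
[⅋]  ⊢ p1, ((p0⊥ ⊗ p1⊥) ⅋ p0)
  [⊗]  ⊢ p0, p1, (p0⊥ ⊗ p1⊥)
    [Ax]  ⊢ p0, p0⊥
    [Ax]  ⊢ p1, p1⊥

Result: YES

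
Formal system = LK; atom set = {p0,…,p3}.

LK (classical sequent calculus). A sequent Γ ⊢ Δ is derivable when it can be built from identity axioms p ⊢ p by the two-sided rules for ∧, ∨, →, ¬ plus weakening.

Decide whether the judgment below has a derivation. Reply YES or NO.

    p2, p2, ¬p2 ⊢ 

Derivation trace:
[¬L] p2, p2, ¬p2 ⊢ 
  [WL] p2, p2 ⊢ p2
    [Ax] p2 ⊢ p2

Result: YES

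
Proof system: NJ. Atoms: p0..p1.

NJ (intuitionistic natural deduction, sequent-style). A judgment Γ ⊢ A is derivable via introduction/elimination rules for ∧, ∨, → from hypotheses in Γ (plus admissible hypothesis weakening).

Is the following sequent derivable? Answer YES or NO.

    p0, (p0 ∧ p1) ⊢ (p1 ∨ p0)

Proof tree:
[∨I₂] p0, (p0 ∧ p1) ⊢ (p1 ∨ p0)
  [Wk] p0, (p0 ∧ p1) ⊢ p0
    [Ax] p0 ⊢ p0

Result: YES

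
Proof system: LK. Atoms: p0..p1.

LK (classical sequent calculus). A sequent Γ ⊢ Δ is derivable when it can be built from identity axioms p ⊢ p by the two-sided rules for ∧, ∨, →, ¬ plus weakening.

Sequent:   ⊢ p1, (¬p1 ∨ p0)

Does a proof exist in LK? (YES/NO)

Proof tree:
[∨R]  ⊢ p1, (¬p1 ∨ p0)
  [¬R]  ⊢ p1, p0, ¬p1
    [WR] p1 ⊢ p1, p0
      [Ax] p1 ⊢ p1

Result: YES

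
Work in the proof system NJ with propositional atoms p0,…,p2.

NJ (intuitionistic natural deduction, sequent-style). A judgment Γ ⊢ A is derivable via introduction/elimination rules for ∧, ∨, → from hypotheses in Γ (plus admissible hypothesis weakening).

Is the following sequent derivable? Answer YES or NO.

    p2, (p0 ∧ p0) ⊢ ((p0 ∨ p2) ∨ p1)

Proof tree:
[∨I₁] p2, (p0 ∧ p0) ⊢ ((p0 ∨ p2) ∨ p1)
  [∨I₂] p2, (p0 ∧ p0) ⊢ (p0 ∨ p2)
    [Wk] p2, (p0 ∧ p0) ⊢ p2
      [Ax] p2 ⊢ p2

Result: YES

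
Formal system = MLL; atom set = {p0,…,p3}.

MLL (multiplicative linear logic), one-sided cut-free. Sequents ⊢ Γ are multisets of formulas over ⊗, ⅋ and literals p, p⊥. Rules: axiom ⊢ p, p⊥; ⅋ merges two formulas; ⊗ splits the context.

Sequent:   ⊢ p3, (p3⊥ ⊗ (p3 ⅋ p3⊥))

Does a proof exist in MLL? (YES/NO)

Derivation (root first):
[⊗]  ⊢ p3, (p3⊥ ⊗ (p3 ⅋ p3⊥))
  [Ax]  ⊢ p3, p3⊥
  [⅋]  ⊢ (p3 ⅋ p3⊥)
    [Ax]  ⊢ p3, p3⊥

Result: YES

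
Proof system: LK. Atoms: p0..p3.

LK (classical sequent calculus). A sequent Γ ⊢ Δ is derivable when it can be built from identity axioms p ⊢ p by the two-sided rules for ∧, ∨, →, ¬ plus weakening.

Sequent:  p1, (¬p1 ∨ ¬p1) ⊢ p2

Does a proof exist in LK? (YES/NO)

Proof tree:
[WR] p1, (¬p1 ∨ ¬p1) ⊢ p2
  [∨L] p1, (¬p1 ∨ ¬p1) ⊢ 
    [¬L] p1, ¬p1 ⊢ 
      [Ax] p1 ⊢ p1
    [¬L] p1, ¬p1 ⊢ 
      [Ax] p1 ⊢ p1

Result: YES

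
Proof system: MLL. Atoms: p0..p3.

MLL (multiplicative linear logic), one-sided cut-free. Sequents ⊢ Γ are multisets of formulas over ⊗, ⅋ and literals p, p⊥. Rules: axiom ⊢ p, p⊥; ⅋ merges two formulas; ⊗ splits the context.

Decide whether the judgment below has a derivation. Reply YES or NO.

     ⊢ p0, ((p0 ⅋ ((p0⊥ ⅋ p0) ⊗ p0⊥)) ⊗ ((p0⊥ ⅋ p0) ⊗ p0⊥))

Derivation (root first):
[⊗]  ⊢ p0, ((p0 ⅋ ((p0⊥ ⅋ p0) ⊗ p0⊥)) ⊗ ((p0⊥ ⅋ p0) ⊗ p0⊥))
  [⅋]  ⊢ (p0 ⅋ ((p0⊥ ⅋ p0) ⊗ p0⊥))
    [⊗]  ⊢ p0, ((p0⊥ ⅋ p0) ⊗ p0⊥)
      [⅋]  ⊢ (p0⊥ ⅋ p0)
        [Ax]  ⊢ p0, p0⊥
      [Ax]  ⊢ p0, p0⊥
  [⊗]  ⊢ p0, ((p0⊥ ⅋ p0) ⊗ p0⊥)
    [⅋]  ⊢ (p0⊥ ⅋ p0)
      [Ax]  ⊢ p0, p0⊥
    [Ax]  ⊢ p0, p0⊥

Result: YES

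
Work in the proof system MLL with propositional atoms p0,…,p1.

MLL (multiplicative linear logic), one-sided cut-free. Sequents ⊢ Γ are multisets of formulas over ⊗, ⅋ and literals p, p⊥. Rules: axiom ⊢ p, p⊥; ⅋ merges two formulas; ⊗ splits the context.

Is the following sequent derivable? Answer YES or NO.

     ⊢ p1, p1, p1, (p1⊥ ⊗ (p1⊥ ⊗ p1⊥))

Proof tree:
[⊗]  ⊢ p1, p1, p1, (p1⊥ ⊗ (p1⊥ ⊗ p1⊥))
  [Ax]  ⊢ p1, p1⊥
  [⊗]  ⊢ p1, p1, (p1⊥ ⊗ p1⊥)
    [Ax]  ⊢ p1, p1⊥
    [Ax]  ⊢ p1, p1⊥

Result: YES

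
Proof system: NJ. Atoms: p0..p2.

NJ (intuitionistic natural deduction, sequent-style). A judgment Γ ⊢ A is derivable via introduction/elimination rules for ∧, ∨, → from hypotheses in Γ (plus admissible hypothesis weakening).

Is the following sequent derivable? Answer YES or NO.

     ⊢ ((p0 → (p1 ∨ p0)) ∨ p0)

Proof tree:
[∨I₁]  ⊢ ((p0 → (p1 ∨ p0)) ∨ p0)
  [→I]  ⊢ (p0 → (p1 ∨ p0))
    [∨I₂] p0 ⊢ (p1 ∨ p0)
      [Ax] p0 ⊢ p0

Result: YES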